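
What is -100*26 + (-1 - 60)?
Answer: -2661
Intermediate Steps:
-100*26 + (-1 - 60) = -2600 - 61 = -2661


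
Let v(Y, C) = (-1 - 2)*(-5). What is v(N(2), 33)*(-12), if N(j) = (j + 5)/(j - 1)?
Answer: -180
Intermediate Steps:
N(j) = (5 + j)/(-1 + j)
v(Y, C) = 15 (v(Y, C) = -3*(-5) = 15)
v(N(2), 33)*(-12) = 15*(-12) = -180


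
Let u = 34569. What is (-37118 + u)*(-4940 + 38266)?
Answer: -84947974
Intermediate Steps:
(-37118 + u)*(-4940 + 38266) = (-37118 + 34569)*(-4940 + 38266) = -2549*33326 = -84947974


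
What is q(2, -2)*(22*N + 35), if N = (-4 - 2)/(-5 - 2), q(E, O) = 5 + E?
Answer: 377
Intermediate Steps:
N = 6/7 (N = -6/(-7) = -6*(-⅐) = 6/7 ≈ 0.85714)
q(2, -2)*(22*N + 35) = (5 + 2)*(22*(6/7) + 35) = 7*(132/7 + 35) = 7*(377/7) = 377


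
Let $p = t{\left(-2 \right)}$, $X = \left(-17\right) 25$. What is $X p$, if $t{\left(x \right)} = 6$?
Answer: $-2550$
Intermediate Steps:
$X = -425$
$p = 6$
$X p = \left(-425\right) 6 = -2550$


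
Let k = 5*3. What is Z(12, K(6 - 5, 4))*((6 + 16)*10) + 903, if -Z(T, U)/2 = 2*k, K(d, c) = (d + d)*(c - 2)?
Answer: -12297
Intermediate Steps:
k = 15
K(d, c) = 2*d*(-2 + c) (K(d, c) = (2*d)*(-2 + c) = 2*d*(-2 + c))
Z(T, U) = -60 (Z(T, U) = -4*15 = -2*30 = -60)
Z(12, K(6 - 5, 4))*((6 + 16)*10) + 903 = -60*(6 + 16)*10 + 903 = -1320*10 + 903 = -60*220 + 903 = -13200 + 903 = -12297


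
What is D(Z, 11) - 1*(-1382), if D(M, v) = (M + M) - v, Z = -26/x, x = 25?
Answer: 34223/25 ≈ 1368.9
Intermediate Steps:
Z = -26/25 ≈ -1.0400
D(M, v) = -v + 2*M (D(M, v) = 2*M - v = -v + 2*M)
D(Z, 11) - 1*(-1382) = (-1*11 + 2*(-26/25)) - 1*(-1382) = (-11 - 52/25) + 1382 = -327/25 + 1382 = 34223/25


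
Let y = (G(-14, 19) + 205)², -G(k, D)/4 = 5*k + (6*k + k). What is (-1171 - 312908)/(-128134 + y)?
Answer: -104693/213665 ≈ -0.48999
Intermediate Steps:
G(k, D) = -48*k (G(k, D) = -4*(5*k + (6*k + k)) = -4*(5*k + 7*k) = -48*k)
y = 769129 (y = (-48*(-14) + 205)² = (672 + 205)² = 877² = 769129)
(-1171 - 312908)/(-128134 + y) = (-1171 - 312908)/(-128134 + 769129) = -314079/640995 = -314079*1/640995 = -104693/213665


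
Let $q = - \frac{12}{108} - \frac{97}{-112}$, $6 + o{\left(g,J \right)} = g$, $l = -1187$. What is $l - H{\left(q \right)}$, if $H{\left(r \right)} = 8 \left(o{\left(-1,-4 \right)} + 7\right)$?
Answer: $-1187$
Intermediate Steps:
$o{\left(g,J \right)} = -6 + g$
$q = \frac{761}{1008}$ ($q = \left(-12\right) \frac{1}{108} - - \frac{97}{112} = - \frac{1}{9} + \frac{97}{112} = \frac{761}{1008} \approx 0.75496$)
$H{\left(r \right)} = 0$ ($H{\left(r \right)} = 8 \left(\left(-6 - 1\right) + 7\right) = 8 \left(-7 + 7\right) = 8 \cdot 0 = 0$)
$l - H{\left(q \right)} = -1187 - 0 = -1187 + 0 = -1187$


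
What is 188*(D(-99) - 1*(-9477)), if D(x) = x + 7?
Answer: 1764380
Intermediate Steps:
D(x) = 7 + x
188*(D(-99) - 1*(-9477)) = 188*((7 - 99) - 1*(-9477)) = 188*(-92 + 9477) = 188*9385 = 1764380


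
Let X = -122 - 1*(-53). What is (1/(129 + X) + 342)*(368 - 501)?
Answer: -2729293/60 ≈ -45488.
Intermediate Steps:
X = -69 (X = -122 + 53 = -69)
(1/(129 + X) + 342)*(368 - 501) = (1/(129 - 69) + 342)*(368 - 501) = (1/60 + 342)*(-133) = (20521/60)*(-133) = -2729293/60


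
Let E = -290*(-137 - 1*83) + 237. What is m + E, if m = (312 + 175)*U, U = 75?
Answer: 100562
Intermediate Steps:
m = 36525 (m = (312 + 175)*75 = 487*75 = 36525)
E = 64037 (E = -290*(-137 - 83) + 237 = -290*(-220) + 237 = 63800 + 237 = 64037)
m + E = 36525 + 64037 = 100562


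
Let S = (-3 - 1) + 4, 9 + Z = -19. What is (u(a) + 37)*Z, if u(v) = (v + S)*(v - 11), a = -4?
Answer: -2716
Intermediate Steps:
Z = -28 (Z = -9 - 19 = -28)
S = 0 (S = -4 + 4 = 0)
u(v) = v*(-11 + v) (u(v) = (v + 0)*(v - 11) = v*(-11 + v))
(u(a) + 37)*Z = (-4*(-11 - 4) + 37)*(-28) = (-4*(-15) + 37)*(-28) = (60 + 37)*(-28) = 97*(-28) = -2716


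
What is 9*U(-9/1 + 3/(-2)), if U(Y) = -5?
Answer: -45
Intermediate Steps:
9*U(-9/1 + 3/(-2)) = 9*(-5) = -45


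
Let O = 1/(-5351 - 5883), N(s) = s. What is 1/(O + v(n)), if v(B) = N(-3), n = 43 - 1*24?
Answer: -11234/33703 ≈ -0.33332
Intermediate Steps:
n = 19 (n = 43 - 24 = 19)
v(B) = -3
O = -1/11234 (O = 1/(-11234) = -1/11234 ≈ -8.9015e-5)
1/(O + v(n)) = 1/(-1/11234 - 3) = 1/(-33703/11234) = -11234/33703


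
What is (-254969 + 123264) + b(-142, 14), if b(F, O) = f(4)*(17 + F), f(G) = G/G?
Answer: -131830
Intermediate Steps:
f(G) = 1
b(F, O) = 17 + F (b(F, O) = 1*(17 + F) = 17 + F)
(-254969 + 123264) + b(-142, 14) = (-254969 + 123264) + (17 - 142) = -131705 - 125 = -131830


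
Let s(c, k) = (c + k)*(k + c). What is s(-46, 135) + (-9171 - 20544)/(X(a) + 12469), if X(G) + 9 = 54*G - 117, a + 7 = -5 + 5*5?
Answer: 20659946/2609 ≈ 7918.7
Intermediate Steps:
s(c, k) = (c + k)² (s(c, k) = (c + k)*(c + k) = (c + k)²)
a = 13 (a = -7 + (-5 + 5*5) = -7 + (-5 + 25) = -7 + 20 = 13)
X(G) = -126 + 54*G (X(G) = -9 + (54*G - 117) = -9 + (-117 + 54*G) = -126 + 54*G)
s(-46, 135) + (-9171 - 20544)/(X(a) + 12469) = (-46 + 135)² + (-9171 - 20544)/((-126 + 54*13) + 12469) = 89² - 29715/((-126 + 702) + 12469) = 7921 - 29715/(576 + 12469) = 7921 - 29715/13045 = 7921 - 29715*1/13045 = 7921 - 5943/2609 = 20659946/2609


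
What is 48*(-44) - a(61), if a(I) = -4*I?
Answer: -1868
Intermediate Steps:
48*(-44) - a(61) = 48*(-44) - (-4)*61 = -2112 - 1*(-244) = -2112 + 244 = -1868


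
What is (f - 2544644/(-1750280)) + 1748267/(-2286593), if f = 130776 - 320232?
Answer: -9976761523807383/52660236790 ≈ -1.8946e+5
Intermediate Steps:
f = -189456
(f - 2544644/(-1750280)) + 1748267/(-2286593) = (-189456 - 2544644/(-1750280)) + 1748267/(-2286593) = (-189456 - 2544644*(-1/1750280)) + 1748267*(-1/2286593) = (-189456 + 636161/437570) - 1748267/2286593 = -82899625759/437570 - 1748267/2286593 = -9976761523807383/52660236790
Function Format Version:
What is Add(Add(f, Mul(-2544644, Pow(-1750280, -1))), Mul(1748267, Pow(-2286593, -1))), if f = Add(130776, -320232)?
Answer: Rational(-9976761523807383, 52660236790) ≈ -1.8946e+5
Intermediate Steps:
f = -189456
Add(Add(f, Mul(-2544644, Pow(-1750280, -1))), Mul(1748267, Pow(-2286593, -1))) = Add(Add(-189456, Mul(-2544644, Pow(-1750280, -1))), Mul(1748267, Pow(-2286593, -1))) = Add(Add(-189456, Mul(-2544644, Rational(-1, 1750280))), Mul(1748267, Rational(-1, 2286593))) = Add(Add(-189456, Rational(636161, 437570)), Rational(-1748267, 2286593)) = Add(Rational(-82899625759, 437570), Rational(-1748267, 2286593)) = Rational(-9976761523807383, 52660236790)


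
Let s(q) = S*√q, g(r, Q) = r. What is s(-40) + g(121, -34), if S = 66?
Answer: 121 + 132*I*√10 ≈ 121.0 + 417.42*I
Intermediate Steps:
s(q) = 66*√q
s(-40) + g(121, -34) = 66*√(-40) + 121 = 66*(2*I*√10) + 121 = 132*I*√10 + 121 = 121 + 132*I*√10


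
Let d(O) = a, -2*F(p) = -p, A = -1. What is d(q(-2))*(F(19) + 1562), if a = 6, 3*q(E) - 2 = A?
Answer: 9429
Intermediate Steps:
q(E) = ⅓ (q(E) = ⅔ + (⅓)*(-1) = ⅔ - ⅓ = ⅓)
F(p) = p/2 (F(p) = -(-1)*p/2 = p/2)
d(O) = 6
d(q(-2))*(F(19) + 1562) = 6*((½)*19 + 1562) = 6*(19/2 + 1562) = 6*(3143/2) = 9429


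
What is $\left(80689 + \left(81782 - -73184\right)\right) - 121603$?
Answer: $114052$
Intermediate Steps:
$\left(80689 + \left(81782 - -73184\right)\right) - 121603 = \left(80689 + \left(81782 + 73184\right)\right) - 121603 = \left(80689 + 154966\right) - 121603 = 235655 - 121603 = 114052$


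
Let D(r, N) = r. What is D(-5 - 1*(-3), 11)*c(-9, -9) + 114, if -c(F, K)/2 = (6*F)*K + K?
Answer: 2022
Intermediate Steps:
c(F, K) = -2*K - 12*F*K (c(F, K) = -2*((6*F)*K + K) = -2*(6*F*K + K) = -2*(K + 6*F*K) = -2*K - 12*F*K)
D(-5 - 1*(-3), 11)*c(-9, -9) + 114 = (-5 - 1*(-3))*(-2*(-9)*(1 + 6*(-9))) + 114 = (-5 + 3)*(-2*(-9)*(1 - 54)) + 114 = -(-4)*(-9)*(-53) + 114 = -2*(-954) + 114 = 1908 + 114 = 2022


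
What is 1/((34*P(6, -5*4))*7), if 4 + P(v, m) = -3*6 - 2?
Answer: -1/5712 ≈ -0.00017507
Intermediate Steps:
P(v, m) = -24 (P(v, m) = -4 + (-3*6 - 2) = -4 + (-18 - 2) = -4 - 20 = -24)
1/((34*P(6, -5*4))*7) = 1/((34*(-24))*7) = 1/(-816*7) = 1/(-5712) = -1/5712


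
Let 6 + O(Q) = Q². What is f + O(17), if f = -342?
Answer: -59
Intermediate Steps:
O(Q) = -6 + Q²
f + O(17) = -342 + (-6 + 17²) = -342 + (-6 + 289) = -342 + 283 = -59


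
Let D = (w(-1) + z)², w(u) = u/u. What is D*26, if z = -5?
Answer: 416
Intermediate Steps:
w(u) = 1
D = 16 (D = (1 - 5)² = (-4)² = 16)
D*26 = 16*26 = 416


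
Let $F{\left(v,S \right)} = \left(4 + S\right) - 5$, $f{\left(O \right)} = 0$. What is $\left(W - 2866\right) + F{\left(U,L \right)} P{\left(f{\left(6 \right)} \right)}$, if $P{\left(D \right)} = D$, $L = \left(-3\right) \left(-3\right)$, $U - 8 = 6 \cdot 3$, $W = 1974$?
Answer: $-892$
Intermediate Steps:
$U = 26$ ($U = 8 + 6 \cdot 3 = 8 + 18 = 26$)
$L = 9$
$F{\left(v,S \right)} = -1 + S$
$\left(W - 2866\right) + F{\left(U,L \right)} P{\left(f{\left(6 \right)} \right)} = \left(1974 - 2866\right) + \left(-1 + 9\right) 0 = -892 + 8 \cdot 0 = -892 + 0 = -892$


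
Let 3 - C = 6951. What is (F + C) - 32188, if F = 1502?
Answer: -37634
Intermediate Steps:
C = -6948 (C = 3 - 1*6951 = 3 - 6951 = -6948)
(F + C) - 32188 = (1502 - 6948) - 32188 = -5446 - 32188 = -37634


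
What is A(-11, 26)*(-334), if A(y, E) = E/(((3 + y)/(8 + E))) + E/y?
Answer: 414661/11 ≈ 37696.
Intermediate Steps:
A(y, E) = E/y + E*(8 + E)/(3 + y) (A(y, E) = E/(((3 + y)/(8 + E))) + E/y = E*((8 + E)/(3 + y)) + E/y = E*(8 + E)/(3 + y) + E/y = E/y + E*(8 + E)/(3 + y))
A(-11, 26)*(-334) = (26*(3 + 9*(-11) + 26*(-11))/(-11*(3 - 11)))*(-334) = (26*(-1/11)*(3 - 99 - 286)/(-8))*(-334) = (26*(-1/11)*(-⅛)*(-382))*(-334) = -2483/22*(-334) = 414661/11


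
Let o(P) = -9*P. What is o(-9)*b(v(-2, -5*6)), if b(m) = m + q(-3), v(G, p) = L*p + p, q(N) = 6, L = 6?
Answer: -16524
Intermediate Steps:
v(G, p) = 7*p (v(G, p) = 6*p + p = 7*p)
b(m) = 6 + m (b(m) = m + 6 = 6 + m)
o(-9)*b(v(-2, -5*6)) = (-9*(-9))*(6 + 7*(-5*6)) = 81*(6 + 7*(-30)) = 81*(6 - 210) = 81*(-204) = -16524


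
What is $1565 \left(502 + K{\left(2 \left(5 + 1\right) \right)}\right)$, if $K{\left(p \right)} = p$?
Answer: $804410$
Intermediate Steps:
$1565 \left(502 + K{\left(2 \left(5 + 1\right) \right)}\right) = 1565 \left(502 + 2 \left(5 + 1\right)\right) = 1565 \left(502 + 2 \cdot 6\right) = 1565 \left(502 + 12\right) = 1565 \cdot 514 = 804410$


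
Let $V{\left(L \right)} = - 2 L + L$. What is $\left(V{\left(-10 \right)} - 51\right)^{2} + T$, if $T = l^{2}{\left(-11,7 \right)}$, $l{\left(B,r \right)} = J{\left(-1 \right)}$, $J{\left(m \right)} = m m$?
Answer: $1682$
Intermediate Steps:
$J{\left(m \right)} = m^{2}$
$V{\left(L \right)} = - L$
$l{\left(B,r \right)} = 1$ ($l{\left(B,r \right)} = \left(-1\right)^{2} = 1$)
$T = 1$ ($T = 1^{2} = 1$)
$\left(V{\left(-10 \right)} - 51\right)^{2} + T = \left(\left(-1\right) \left(-10\right) - 51\right)^{2} + 1 = \left(10 - 51\right)^{2} + 1 = \left(-41\right)^{2} + 1 = 1681 + 1 = 1682$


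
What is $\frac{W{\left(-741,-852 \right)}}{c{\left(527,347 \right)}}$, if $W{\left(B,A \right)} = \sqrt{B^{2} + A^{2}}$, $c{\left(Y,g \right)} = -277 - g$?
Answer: $- \frac{\sqrt{141665}}{208} \approx -1.8095$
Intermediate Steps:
$W{\left(B,A \right)} = \sqrt{A^{2} + B^{2}}$
$\frac{W{\left(-741,-852 \right)}}{c{\left(527,347 \right)}} = \frac{\sqrt{\left(-852\right)^{2} + \left(-741\right)^{2}}}{-277 - 347} = \frac{\sqrt{725904 + 549081}}{-277 - 347} = \frac{\sqrt{1274985}}{-624} = 3 \sqrt{141665} \left(- \frac{1}{624}\right) = - \frac{\sqrt{141665}}{208}$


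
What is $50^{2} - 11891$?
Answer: $-9391$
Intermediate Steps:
$50^{2} - 11891 = 2500 - 11891 = -9391$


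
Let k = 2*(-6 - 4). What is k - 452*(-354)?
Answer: 159988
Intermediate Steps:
k = -20 (k = 2*(-10) = -20)
k - 452*(-354) = -20 - 452*(-354) = -20 + 160008 = 159988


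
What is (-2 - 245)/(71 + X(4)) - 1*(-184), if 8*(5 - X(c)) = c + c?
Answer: 13553/75 ≈ 180.71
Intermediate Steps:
X(c) = 5 - c/4 (X(c) = 5 - (c + c)/8 = 5 - c/4)
(-2 - 245)/(71 + X(4)) - 1*(-184) = (-2 - 245)/(71 + (5 - 1/4*4)) - 1*(-184) = -247/(71 + (5 - 1)) + 184 = -247/(71 + 4) + 184 = -247/75 + 184 = 13553/75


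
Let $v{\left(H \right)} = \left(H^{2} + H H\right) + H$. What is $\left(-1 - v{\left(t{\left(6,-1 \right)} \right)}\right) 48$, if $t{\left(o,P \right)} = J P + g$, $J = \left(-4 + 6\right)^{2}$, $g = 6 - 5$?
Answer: $-768$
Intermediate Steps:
$g = 1$
$J = 4$ ($J = 2^{2} = 4$)
$t{\left(o,P \right)} = 1 + 4 P$ ($t{\left(o,P \right)} = 4 P + 1 = 1 + 4 P$)
$v{\left(H \right)} = H + 2 H^{2}$ ($v{\left(H \right)} = \left(H^{2} + H^{2}\right) + H = 2 H^{2} + H = H + 2 H^{2}$)
$\left(-1 - v{\left(t{\left(6,-1 \right)} \right)}\right) 48 = \left(-1 - \left(1 + 4 \left(-1\right)\right) \left(1 + 2 \left(1 + 4 \left(-1\right)\right)\right)\right) 48 = \left(-1 - \left(1 - 4\right) \left(1 + 2 \left(1 - 4\right)\right)\right) 48 = \left(-1 - - 3 \left(1 + 2 \left(-3\right)\right)\right) 48 = \left(-1 - - 3 \left(1 - 6\right)\right) 48 = \left(-1 - \left(-3\right) \left(-5\right)\right) 48 = \left(-1 - 15\right) 48 = \left(-16\right) 48 = -768$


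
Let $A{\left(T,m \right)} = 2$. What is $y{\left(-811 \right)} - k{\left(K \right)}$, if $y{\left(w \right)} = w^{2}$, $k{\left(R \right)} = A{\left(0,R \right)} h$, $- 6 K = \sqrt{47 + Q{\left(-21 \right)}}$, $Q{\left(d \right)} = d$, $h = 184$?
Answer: $657353$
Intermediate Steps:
$K = - \frac{\sqrt{26}}{6}$ ($K = - \frac{\sqrt{47 - 21}}{6} = - \frac{\sqrt{26}}{6} \approx -0.84984$)
$k{\left(R \right)} = 368$ ($k{\left(R \right)} = 2 \cdot 184 = 368$)
$y{\left(-811 \right)} - k{\left(K \right)} = \left(-811\right)^{2} - 368 = 657721 - 368 = 657353$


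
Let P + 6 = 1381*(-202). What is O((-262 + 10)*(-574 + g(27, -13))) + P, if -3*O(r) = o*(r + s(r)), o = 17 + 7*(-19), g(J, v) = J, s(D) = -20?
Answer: 15150680/3 ≈ 5.0502e+6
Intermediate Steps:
o = -116 (o = 17 - 133 = -116)
P = -278968 (P = -6 + 1381*(-202) = -6 - 278962 = -278968)
O(r) = -2320/3 + 116*r/3 (O(r) = -(-116)*(r - 20)/3 = -(-116)*(-20 + r)/3 = -(2320 - 116*r)/3 = -2320/3 + 116*r/3)
O((-262 + 10)*(-574 + g(27, -13))) + P = (-2320/3 + 116*((-262 + 10)*(-574 + 27))/3) - 278968 = (-2320/3 + 116*(-252*(-547))/3) - 278968 = (-2320/3 + (116/3)*137844) - 278968 = (-2320/3 + 5329968) - 278968 = 15987584/3 - 278968 = 15150680/3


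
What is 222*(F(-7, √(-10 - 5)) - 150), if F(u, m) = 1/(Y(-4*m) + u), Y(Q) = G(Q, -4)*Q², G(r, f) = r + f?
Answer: 222*(-144000*√15 + 142949*I)/(-953*I + 960*√15) ≈ -33300.0 - 0.056028*I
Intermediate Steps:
G(r, f) = f + r
Y(Q) = Q²*(-4 + Q) (Y(Q) = (-4 + Q)*Q² = Q²*(-4 + Q))
F(u, m) = 1/(u + 16*m²*(-4 - 4*m)) (F(u, m) = 1/((-4*m)²*(-4 - 4*m) + u) = 1/((16*m²)*(-4 - 4*m) + u) = 1/(16*m²*(-4 - 4*m) + u) = 1/(u + 16*m²*(-4 - 4*m)))
222*(F(-7, √(-10 - 5)) - 150) = 222*(-1/(-1*(-7) + 64*(√(-10 - 5))²*(1 + √(-10 - 5))) - 150) = 222*(-1/(7 + 64*(√(-15))²*(1 + √(-15))) - 150) = 222*(-1/(7 + 64*(I*√15)²*(1 + I*√15)) - 150) = 222*(-1/(7 + 64*(-15)*(1 + I*√15)) - 150) = 222*(-1/(7 + (-960 - 960*I*√15)) - 150) = 222*(-1/(-953 - 960*I*√15) - 150) = 222*(-150 - 1/(-953 - 960*I*√15)) = -33300 - 222/(-953 - 960*I*√15)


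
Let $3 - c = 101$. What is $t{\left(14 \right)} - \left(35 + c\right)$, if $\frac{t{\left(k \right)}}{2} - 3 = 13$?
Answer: $95$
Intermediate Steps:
$c = -98$ ($c = 3 - 101 = -98$)
$t{\left(k \right)} = 32$ ($t{\left(k \right)} = 6 + 2 \cdot 13 = 6 + 26 = 32$)
$t{\left(14 \right)} - \left(35 + c\right) = 32 - -63 = 32 + \left(-35 + 98\right) = 32 + 63 = 95$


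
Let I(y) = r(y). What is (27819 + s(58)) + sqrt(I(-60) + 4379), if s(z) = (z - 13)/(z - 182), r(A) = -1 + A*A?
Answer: 3449511/124 + sqrt(7978) ≈ 27908.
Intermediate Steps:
r(A) = -1 + A**2
s(z) = (-13 + z)/(-182 + z)
I(y) = -1 + y**2
(27819 + s(58)) + sqrt(I(-60) + 4379) = (27819 + (-13 + 58)/(-182 + 58)) + sqrt((-1 + (-60)**2) + 4379) = (27819 + 45/(-124)) + sqrt((-1 + 3600) + 4379) = (27819 - 1/124*45) + sqrt(3599 + 4379) = (27819 - 45/124) + sqrt(7978) = 3449511/124 + sqrt(7978)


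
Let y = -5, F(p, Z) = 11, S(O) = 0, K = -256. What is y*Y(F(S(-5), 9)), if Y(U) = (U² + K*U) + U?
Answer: 13420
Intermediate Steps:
Y(U) = U² - 255*U (Y(U) = (U² - 256*U) + U = U² - 255*U)
y*Y(F(S(-5), 9)) = -55*(-255 + 11) = -55*(-244) = -5*(-2684) = 13420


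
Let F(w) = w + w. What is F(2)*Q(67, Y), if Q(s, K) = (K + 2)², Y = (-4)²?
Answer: 1296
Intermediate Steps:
F(w) = 2*w
Y = 16
Q(s, K) = (2 + K)²
F(2)*Q(67, Y) = (2*2)*(2 + 16)² = 4*18² = 4*324 = 1296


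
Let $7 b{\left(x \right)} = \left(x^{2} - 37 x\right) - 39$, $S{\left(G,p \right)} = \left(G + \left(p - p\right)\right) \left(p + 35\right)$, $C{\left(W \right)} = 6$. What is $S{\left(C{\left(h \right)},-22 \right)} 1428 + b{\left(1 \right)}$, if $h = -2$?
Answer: $\frac{779613}{7} \approx 1.1137 \cdot 10^{5}$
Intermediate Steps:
$S{\left(G,p \right)} = G \left(35 + p\right)$ ($S{\left(G,p \right)} = \left(G + 0\right) \left(35 + p\right) = G \left(35 + p\right)$)
$b{\left(x \right)} = - \frac{39}{7} - \frac{37 x}{7} + \frac{x^{2}}{7}$ ($b{\left(x \right)} = \frac{\left(x^{2} - 37 x\right) - 39}{7} = \frac{-39 + x^{2} - 37 x}{7} = - \frac{39}{7} - \frac{37 x}{7} + \frac{x^{2}}{7}$)
$S{\left(C{\left(h \right)},-22 \right)} 1428 + b{\left(1 \right)} = 6 \left(35 - 22\right) 1428 - \left(\frac{76}{7} - \frac{1}{7}\right) = 6 \cdot 13 \cdot 1428 - \frac{75}{7} = 78 \cdot 1428 - \frac{75}{7} = 111384 - \frac{75}{7} = \frac{779613}{7}$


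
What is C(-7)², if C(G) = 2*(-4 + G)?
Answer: 484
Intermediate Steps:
C(G) = -8 + 2*G
C(-7)² = (-8 + 2*(-7))² = (-8 - 14)² = (-22)² = 484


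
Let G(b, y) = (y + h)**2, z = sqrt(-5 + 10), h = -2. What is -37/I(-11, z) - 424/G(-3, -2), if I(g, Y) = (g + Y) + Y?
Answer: -4539/202 + 74*sqrt(5)/101 ≈ -20.832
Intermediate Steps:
z = sqrt(5) ≈ 2.2361
I(g, Y) = g + 2*Y (I(g, Y) = (Y + g) + Y = g + 2*Y)
G(b, y) = (-2 + y)**2 (G(b, y) = (y - 2)**2 = (-2 + y)**2)
-37/I(-11, z) - 424/G(-3, -2) = -37/(-11 + 2*sqrt(5)) - 424/(-2 - 2)**2 = -37/(-11 + 2*sqrt(5)) - 424/((-4)**2) = -37/(-11 + 2*sqrt(5)) - 424/16 = -37/(-11 + 2*sqrt(5)) - 424*1/16 = -37/(-11 + 2*sqrt(5)) - 53/2 = -53/2 - 37/(-11 + 2*sqrt(5))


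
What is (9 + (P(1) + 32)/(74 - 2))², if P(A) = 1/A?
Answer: 51529/576 ≈ 89.460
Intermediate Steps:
(9 + (P(1) + 32)/(74 - 2))² = (9 + (1/1 + 32)/(74 - 2))² = (9 + (1 + 32)/72)² = (9 + 33*(1/72))² = (9 + 11/24)² = (227/24)² = 51529/576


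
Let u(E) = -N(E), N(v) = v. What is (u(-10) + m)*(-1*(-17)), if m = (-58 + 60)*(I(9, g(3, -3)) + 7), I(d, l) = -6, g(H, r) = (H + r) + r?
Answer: 204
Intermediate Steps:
g(H, r) = H + 2*r
m = 2 (m = (-58 + 60)*(-6 + 7) = 2*1 = 2)
u(E) = -E
(u(-10) + m)*(-1*(-17)) = (-1*(-10) + 2)*(-1*(-17)) = (10 + 2)*17 = 12*17 = 204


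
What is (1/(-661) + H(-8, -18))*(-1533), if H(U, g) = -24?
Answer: 24321045/661 ≈ 36794.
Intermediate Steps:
(1/(-661) + H(-8, -18))*(-1533) = (1/(-661) - 24)*(-1533) = (-1/661 - 24)*(-1533) = -15865/661*(-1533) = 24321045/661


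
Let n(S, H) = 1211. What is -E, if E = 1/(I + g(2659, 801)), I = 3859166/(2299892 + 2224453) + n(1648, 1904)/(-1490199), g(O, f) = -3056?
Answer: 2247391464885/6866113167911147 ≈ 0.00032732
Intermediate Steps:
I = 1915148777413/2247391464885 (I = 3859166/(2299892 + 2224453) + 1211/(-1490199) = 3859166/4524345 + 1211*(-1/1490199) = 3859166*(1/4524345) - 1211/1490199 = 3859166/4524345 - 1211/1490199 = 1915148777413/2247391464885 ≈ 0.85217)
E = -2247391464885/6866113167911147 (E = 1/(1915148777413/2247391464885 - 3056) = 1/(-6866113167911147/2247391464885) = -2247391464885/6866113167911147 ≈ -0.00032732)
-E = -1*(-2247391464885/6866113167911147) = 2247391464885/6866113167911147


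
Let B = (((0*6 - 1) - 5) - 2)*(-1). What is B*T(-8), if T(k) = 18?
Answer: 144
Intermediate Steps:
B = 8 (B = (((0 - 1) - 5) - 2)*(-1) = ((-1 - 5) - 2)*(-1) = (-6 - 2)*(-1) = -8*(-1) = 8)
B*T(-8) = 8*18 = 144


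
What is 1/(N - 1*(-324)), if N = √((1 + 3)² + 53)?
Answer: 108/34969 - √69/104907 ≈ 0.0030093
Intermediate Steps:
N = √69 (N = √(4² + 53) = √(16 + 53) = √69 ≈ 8.3066)
1/(N - 1*(-324)) = 1/(√69 - 1*(-324)) = 1/(√69 + 324) = 1/(324 + √69)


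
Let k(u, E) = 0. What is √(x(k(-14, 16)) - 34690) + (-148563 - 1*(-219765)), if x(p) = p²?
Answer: 71202 + I*√34690 ≈ 71202.0 + 186.25*I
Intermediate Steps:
√(x(k(-14, 16)) - 34690) + (-148563 - 1*(-219765)) = √(0² - 34690) + (-148563 - 1*(-219765)) = √(0 - 34690) + (-148563 + 219765) = √(-34690) + 71202 = I*√34690 + 71202 = 71202 + I*√34690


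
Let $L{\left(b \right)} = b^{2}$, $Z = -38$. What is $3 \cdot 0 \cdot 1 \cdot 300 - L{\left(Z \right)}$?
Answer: $-1444$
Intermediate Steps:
$3 \cdot 0 \cdot 1 \cdot 300 - L{\left(Z \right)} = 3 \cdot 0 \cdot 1 \cdot 300 - \left(-38\right)^{2} = 0 \cdot 1 \cdot 300 - 1444 = 0 \cdot 300 - 1444 = 0 - 1444 = -1444$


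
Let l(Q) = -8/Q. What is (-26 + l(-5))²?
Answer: 14884/25 ≈ 595.36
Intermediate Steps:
(-26 + l(-5))² = (-26 - 8/(-5))² = (-26 - 8*(-⅕))² = (-26 + 8/5)² = (-122/5)² = 14884/25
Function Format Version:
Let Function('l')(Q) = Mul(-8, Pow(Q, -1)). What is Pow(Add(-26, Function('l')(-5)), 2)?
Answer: Rational(14884, 25) ≈ 595.36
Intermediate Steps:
Pow(Add(-26, Function('l')(-5)), 2) = Pow(Add(-26, Mul(-8, Pow(-5, -1))), 2) = Pow(Add(-26, Mul(-8, Rational(-1, 5))), 2) = Pow(Add(-26, Rational(8, 5)), 2) = Pow(Rational(-122, 5), 2) = Rational(14884, 25)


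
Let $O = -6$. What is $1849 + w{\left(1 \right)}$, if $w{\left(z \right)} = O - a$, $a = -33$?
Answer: $1876$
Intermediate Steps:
$w{\left(z \right)} = 27$ ($w{\left(z \right)} = -6 - -33 = -6 + 33 = 27$)
$1849 + w{\left(1 \right)} = 1849 + 27 = 1876$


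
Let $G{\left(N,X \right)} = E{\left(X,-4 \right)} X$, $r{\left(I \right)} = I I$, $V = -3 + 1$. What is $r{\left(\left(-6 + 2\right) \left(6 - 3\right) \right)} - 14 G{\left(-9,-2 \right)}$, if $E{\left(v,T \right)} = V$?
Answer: $88$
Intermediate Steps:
$V = -2$
$E{\left(v,T \right)} = -2$
$r{\left(I \right)} = I^{2}$
$G{\left(N,X \right)} = - 2 X$
$r{\left(\left(-6 + 2\right) \left(6 - 3\right) \right)} - 14 G{\left(-9,-2 \right)} = \left(\left(-6 + 2\right) \left(6 - 3\right)\right)^{2} - 14 \left(\left(-2\right) \left(-2\right)\right) = \left(\left(-4\right) 3\right)^{2} - 56 = \left(-12\right)^{2} - 56 = 144 - 56 = 88$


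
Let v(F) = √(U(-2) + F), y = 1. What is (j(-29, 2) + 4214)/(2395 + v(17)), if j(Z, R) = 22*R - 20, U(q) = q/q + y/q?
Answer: 4060004/2294403 - 4238*√70/11472015 ≈ 1.7664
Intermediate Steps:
U(q) = 1 + 1/q (U(q) = q/q + 1/q = 1 + 1/q)
v(F) = √(½ + F) (v(F) = √((1 - 2)/(-2) + F) = √(-½*(-1) + F) = √(½ + F))
j(Z, R) = -20 + 22*R
(j(-29, 2) + 4214)/(2395 + v(17)) = ((-20 + 22*2) + 4214)/(2395 + √(2 + 4*17)/2) = ((-20 + 44) + 4214)/(2395 + √(2 + 68)/2) = (24 + 4214)/(2395 + √70/2) = 4238/(2395 + √70/2)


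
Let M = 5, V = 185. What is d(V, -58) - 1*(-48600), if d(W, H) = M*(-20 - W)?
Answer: 47575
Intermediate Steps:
d(W, H) = -100 - 5*W (d(W, H) = 5*(-20 - W) = -100 - 5*W)
d(V, -58) - 1*(-48600) = (-100 - 5*185) - 1*(-48600) = (-100 - 925) + 48600 = -1025 + 48600 = 47575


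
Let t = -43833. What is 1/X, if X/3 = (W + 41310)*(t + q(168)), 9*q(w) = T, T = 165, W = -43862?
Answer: 1/335445088 ≈ 2.9811e-9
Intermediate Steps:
q(w) = 55/3 (q(w) = (⅑)*165 = 55/3)
X = 335445088 (X = 3*((-43862 + 41310)*(-43833 + 55/3)) = 3*(-2552*(-131444/3)) = 3*(335445088/3) = 335445088)
1/X = 1/335445088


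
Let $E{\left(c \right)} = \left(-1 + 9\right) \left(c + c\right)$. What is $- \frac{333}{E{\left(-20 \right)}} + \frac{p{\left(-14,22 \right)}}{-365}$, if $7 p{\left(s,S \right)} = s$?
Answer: $\frac{24437}{23360} \approx 1.0461$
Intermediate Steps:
$p{\left(s,S \right)} = \frac{s}{7}$
$E{\left(c \right)} = 16 c$ ($E{\left(c \right)} = 8 \cdot 2 c = 16 c$)
$- \frac{333}{E{\left(-20 \right)}} + \frac{p{\left(-14,22 \right)}}{-365} = - \frac{333}{16 \left(-20\right)} + \frac{\frac{1}{7} \left(-14\right)}{-365} = - \frac{333}{-320} - - \frac{2}{365} = \left(-333\right) \left(- \frac{1}{320}\right) + \frac{2}{365} = \frac{333}{320} + \frac{2}{365} = \frac{24437}{23360}$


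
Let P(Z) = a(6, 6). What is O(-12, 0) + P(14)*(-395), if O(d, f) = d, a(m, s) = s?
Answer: -2382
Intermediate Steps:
P(Z) = 6
O(-12, 0) + P(14)*(-395) = -12 + 6*(-395) = -12 - 2370 = -2382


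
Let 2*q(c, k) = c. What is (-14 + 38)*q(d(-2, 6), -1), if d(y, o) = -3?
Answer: -36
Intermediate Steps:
q(c, k) = c/2
(-14 + 38)*q(d(-2, 6), -1) = (-14 + 38)*((1/2)*(-3)) = 24*(-3/2) = -36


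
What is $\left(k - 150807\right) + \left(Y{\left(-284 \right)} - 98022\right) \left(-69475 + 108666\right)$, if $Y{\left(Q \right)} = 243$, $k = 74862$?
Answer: $-3832132734$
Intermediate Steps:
$\left(k - 150807\right) + \left(Y{\left(-284 \right)} - 98022\right) \left(-69475 + 108666\right) = \left(74862 - 150807\right) + \left(243 - 98022\right) \left(-69475 + 108666\right) = -75945 - 3832056789 = -3832132734$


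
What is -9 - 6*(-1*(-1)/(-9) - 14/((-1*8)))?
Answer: -113/6 ≈ -18.833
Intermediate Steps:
-9 - 6*(-1*(-1)/(-9) - 14/((-1*8))) = -9 - 6*(1*(-⅑) - 14/(-8)) = -9 - 6*(-⅑ - 14*(-⅛)) = -9 - 6*(-⅑ + 7/4) = -9 - 6*59/36 = -9 - 59/6 = -113/6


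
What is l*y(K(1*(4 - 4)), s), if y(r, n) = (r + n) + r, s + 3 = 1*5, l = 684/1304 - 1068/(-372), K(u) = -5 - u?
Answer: -137260/5053 ≈ -27.164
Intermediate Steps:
l = 34315/10106 (l = 684*(1/1304) - 1068*(-1/372) = 171/326 + 89/31 = 34315/10106 ≈ 3.3955)
s = 2 (s = -3 + 1*5 = -3 + 5 = 2)
y(r, n) = n + 2*r (y(r, n) = (n + r) + r = n + 2*r)
l*y(K(1*(4 - 4)), s) = 34315*(2 + 2*(-5 - (4 - 4)))/10106 = 34315*(2 + 2*(-5 - 0))/10106 = 34315*(2 + 2*(-5 - 1*0))/10106 = 34315*(2 + 2*(-5 + 0))/10106 = 34315*(2 + 2*(-5))/10106 = 34315*(2 - 10)/10106 = (34315/10106)*(-8) = -137260/5053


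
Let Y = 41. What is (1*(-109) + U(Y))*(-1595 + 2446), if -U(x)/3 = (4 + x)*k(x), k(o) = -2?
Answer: 137011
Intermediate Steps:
U(x) = 24 + 6*x (U(x) = -3*(4 + x)*(-2) = -3*(-8 - 2*x) = 24 + 6*x)
(1*(-109) + U(Y))*(-1595 + 2446) = (1*(-109) + (24 + 6*41))*(-1595 + 2446) = (-109 + (24 + 246))*851 = (-109 + 270)*851 = 161*851 = 137011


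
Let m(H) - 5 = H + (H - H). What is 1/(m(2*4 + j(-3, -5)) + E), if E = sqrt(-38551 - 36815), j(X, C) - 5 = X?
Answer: 5/25197 - I*sqrt(8374)/25197 ≈ 0.00019844 - 0.0036318*I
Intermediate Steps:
j(X, C) = 5 + X
E = 3*I*sqrt(8374) (E = sqrt(-75366) = 3*I*sqrt(8374) ≈ 274.53*I)
m(H) = 5 + H (m(H) = 5 + (H + (H - H)) = 5 + (H + 0) = 5 + H)
1/(m(2*4 + j(-3, -5)) + E) = 1/((5 + (2*4 + (5 - 3))) + 3*I*sqrt(8374)) = 1/((5 + (8 + 2)) + 3*I*sqrt(8374)) = 1/((5 + 10) + 3*I*sqrt(8374)) = 1/(15 + 3*I*sqrt(8374))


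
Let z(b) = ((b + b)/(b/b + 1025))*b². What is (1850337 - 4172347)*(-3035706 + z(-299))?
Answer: 3678175475274770/513 ≈ 7.1699e+12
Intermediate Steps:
z(b) = b³/513 (z(b) = ((2*b)/(1 + 1025))*b² = ((2*b)/1026)*b² = ((2*b)*(1/1026))*b² = (b/513)*b² = b³/513)
(1850337 - 4172347)*(-3035706 + z(-299)) = (1850337 - 4172347)*(-3035706 + (1/513)*(-299)³) = -2322010*(-3035706 + (1/513)*(-26730899)) = -2322010*(-3035706 - 26730899/513) = -2322010*(-1584048077/513) = 3678175475274770/513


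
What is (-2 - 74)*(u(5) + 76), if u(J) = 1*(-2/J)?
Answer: -28728/5 ≈ -5745.6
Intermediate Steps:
u(J) = -2/J
(-2 - 74)*(u(5) + 76) = (-2 - 74)*(-2/5 + 76) = -76*(-2*1/5 + 76) = -76*(-2/5 + 76) = -76*378/5 = -28728/5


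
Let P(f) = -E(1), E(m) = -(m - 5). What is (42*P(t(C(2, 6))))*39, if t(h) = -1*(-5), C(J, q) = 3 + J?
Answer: -6552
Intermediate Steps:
t(h) = 5
E(m) = 5 - m (E(m) = -(-5 + m) = 5 - m)
P(f) = -4 (P(f) = -(5 - 1*1) = -(5 - 1) = -1*4 = -4)
(42*P(t(C(2, 6))))*39 = (42*(-4))*39 = -168*39 = -6552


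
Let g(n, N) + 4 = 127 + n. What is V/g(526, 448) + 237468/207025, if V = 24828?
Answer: 756304776/19194175 ≈ 39.403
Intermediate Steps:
g(n, N) = 123 + n (g(n, N) = -4 + (127 + n) = 123 + n)
V/g(526, 448) + 237468/207025 = 24828/(123 + 526) + 237468/207025 = 24828/649 + 237468*(1/207025) = 24828*(1/649) + 33924/29575 = 24828/649 + 33924/29575 = 756304776/19194175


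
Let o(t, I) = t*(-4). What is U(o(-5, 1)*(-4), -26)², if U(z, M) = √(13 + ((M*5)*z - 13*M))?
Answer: 10751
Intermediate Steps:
o(t, I) = -4*t
U(z, M) = √(13 - 13*M + 5*M*z) (U(z, M) = √(13 + ((5*M)*z - 13*M)) = √(13 + (5*M*z - 13*M)) = √(13 + (-13*M + 5*M*z)) = √(13 - 13*M + 5*M*z))
U(o(-5, 1)*(-4), -26)² = (√(13 - 13*(-26) + 5*(-26)*(-4*(-5)*(-4))))² = (√(13 + 338 + 5*(-26)*(20*(-4))))² = (√(13 + 338 + 5*(-26)*(-80)))² = (√(13 + 338 + 10400))² = (√10751)² = 10751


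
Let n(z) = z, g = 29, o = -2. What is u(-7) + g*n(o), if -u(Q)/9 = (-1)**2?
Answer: -67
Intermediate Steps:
u(Q) = -9 (u(Q) = -9*(-1)**2 = -9*1 = -9)
u(-7) + g*n(o) = -9 + 29*(-2) = -9 - 58 = -67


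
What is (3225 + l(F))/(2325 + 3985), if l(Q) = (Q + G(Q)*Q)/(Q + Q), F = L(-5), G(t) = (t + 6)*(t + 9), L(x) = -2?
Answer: 6479/12620 ≈ 0.51339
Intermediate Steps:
G(t) = (6 + t)*(9 + t)
F = -2
l(Q) = (Q + Q*(54 + Q² + 15*Q))/(2*Q) (l(Q) = (Q + (54 + Q² + 15*Q)*Q)/(Q + Q) = (Q + Q*(54 + Q² + 15*Q))/((2*Q)) = (Q + Q*(54 + Q² + 15*Q))*(1/(2*Q)) = (Q + Q*(54 + Q² + 15*Q))/(2*Q))
(3225 + l(F))/(2325 + 3985) = (3225 + (55/2 + (½)*(-2)² + (15/2)*(-2)))/(2325 + 3985) = (3225 + (55/2 + (½)*4 - 15))/6310 = (3225 + (55/2 + 2 - 15))*(1/6310) = (3225 + 29/2)*(1/6310) = (6479/2)*(1/6310) = 6479/12620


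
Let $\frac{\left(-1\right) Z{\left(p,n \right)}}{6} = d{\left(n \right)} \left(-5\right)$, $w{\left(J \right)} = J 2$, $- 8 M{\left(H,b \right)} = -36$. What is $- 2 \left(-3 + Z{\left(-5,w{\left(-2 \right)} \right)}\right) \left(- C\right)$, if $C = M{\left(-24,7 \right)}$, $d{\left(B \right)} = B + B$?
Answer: $-2187$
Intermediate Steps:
$d{\left(B \right)} = 2 B$
$M{\left(H,b \right)} = \frac{9}{2}$ ($M{\left(H,b \right)} = \left(- \frac{1}{8}\right) \left(-36\right) = \frac{9}{2}$)
$w{\left(J \right)} = 2 J$
$C = \frac{9}{2} \approx 4.5$
$Z{\left(p,n \right)} = 60 n$ ($Z{\left(p,n \right)} = - 6 \cdot 2 n \left(-5\right) = - 6 \left(- 10 n\right) = 60 n$)
$- 2 \left(-3 + Z{\left(-5,w{\left(-2 \right)} \right)}\right) \left(- C\right) = - 2 \left(-3 + 60 \cdot 2 \left(-2\right)\right) \left(\left(-1\right) \frac{9}{2}\right) = - 2 \left(-3 + 60 \left(-4\right)\right) \left(- \frac{9}{2}\right) = - 2 \left(-3 - 240\right) \left(- \frac{9}{2}\right) = \left(-2\right) \left(-243\right) \left(- \frac{9}{2}\right) = 486 \left(- \frac{9}{2}\right) = -2187$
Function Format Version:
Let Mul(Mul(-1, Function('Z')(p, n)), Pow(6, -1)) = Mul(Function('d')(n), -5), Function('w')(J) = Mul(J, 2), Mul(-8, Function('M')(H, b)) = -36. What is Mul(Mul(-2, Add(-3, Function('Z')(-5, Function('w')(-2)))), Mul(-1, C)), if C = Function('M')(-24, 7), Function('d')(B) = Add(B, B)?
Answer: -2187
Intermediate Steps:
Function('d')(B) = Mul(2, B)
Function('M')(H, b) = Rational(9, 2) (Function('M')(H, b) = Mul(Rational(-1, 8), -36) = Rational(9, 2))
Function('w')(J) = Mul(2, J)
C = Rational(9, 2) ≈ 4.5000
Function('Z')(p, n) = Mul(60, n) (Function('Z')(p, n) = Mul(-6, Mul(Mul(2, n), -5)) = Mul(-6, Mul(-10, n)) = Mul(60, n))
Mul(Mul(-2, Add(-3, Function('Z')(-5, Function('w')(-2)))), Mul(-1, C)) = Mul(Mul(-2, Add(-3, Mul(60, Mul(2, -2)))), Mul(-1, Rational(9, 2))) = Mul(Mul(-2, Add(-3, Mul(60, -4))), Rational(-9, 2)) = Mul(Mul(-2, Add(-3, -240)), Rational(-9, 2)) = Mul(Mul(-2, -243), Rational(-9, 2)) = Mul(486, Rational(-9, 2)) = -2187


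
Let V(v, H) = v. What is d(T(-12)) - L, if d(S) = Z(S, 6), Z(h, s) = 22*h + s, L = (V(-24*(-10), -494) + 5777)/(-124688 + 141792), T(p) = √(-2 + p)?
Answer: 96607/17104 + 22*I*√14 ≈ 5.6482 + 82.316*I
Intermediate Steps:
L = 6017/17104 (L = (-24*(-10) + 5777)/(-124688 + 141792) = (240 + 5777)/17104 = 6017*(1/17104) = 6017/17104 ≈ 0.35179)
Z(h, s) = s + 22*h
d(S) = 6 + 22*S
d(T(-12)) - L = (6 + 22*√(-2 - 12)) - 1*6017/17104 = (6 + 22*√(-14)) - 6017/17104 = (6 + 22*(I*√14)) - 6017/17104 = (6 + 22*I*√14) - 6017/17104 = 96607/17104 + 22*I*√14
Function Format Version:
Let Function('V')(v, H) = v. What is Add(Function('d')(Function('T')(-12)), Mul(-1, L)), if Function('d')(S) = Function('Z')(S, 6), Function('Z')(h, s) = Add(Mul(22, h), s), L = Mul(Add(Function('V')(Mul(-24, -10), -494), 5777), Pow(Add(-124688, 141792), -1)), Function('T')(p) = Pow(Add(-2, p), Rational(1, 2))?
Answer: Add(Rational(96607, 17104), Mul(22, I, Pow(14, Rational(1, 2)))) ≈ Add(5.6482, Mul(82.316, I))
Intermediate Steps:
L = Rational(6017, 17104) (L = Mul(Add(Mul(-24, -10), 5777), Pow(Add(-124688, 141792), -1)) = Mul(Add(240, 5777), Pow(17104, -1)) = Mul(6017, Rational(1, 17104)) = Rational(6017, 17104) ≈ 0.35179)
Function('Z')(h, s) = Add(s, Mul(22, h))
Function('d')(S) = Add(6, Mul(22, S))
Add(Function('d')(Function('T')(-12)), Mul(-1, L)) = Add(Add(6, Mul(22, Pow(Add(-2, -12), Rational(1, 2)))), Mul(-1, Rational(6017, 17104))) = Add(Add(6, Mul(22, Pow(-14, Rational(1, 2)))), Rational(-6017, 17104)) = Add(Add(6, Mul(22, Mul(I, Pow(14, Rational(1, 2))))), Rational(-6017, 17104)) = Add(Add(6, Mul(22, I, Pow(14, Rational(1, 2)))), Rational(-6017, 17104)) = Add(Rational(96607, 17104), Mul(22, I, Pow(14, Rational(1, 2))))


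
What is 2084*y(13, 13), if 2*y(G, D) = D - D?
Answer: 0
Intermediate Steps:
y(G, D) = 0 (y(G, D) = (D - D)/2 = (½)*0 = 0)
2084*y(13, 13) = 2084*0 = 0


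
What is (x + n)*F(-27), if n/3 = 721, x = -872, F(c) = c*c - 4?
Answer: 935975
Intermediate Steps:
F(c) = -4 + c² (F(c) = c² - 4 = -4 + c²)
n = 2163 (n = 3*721 = 2163)
(x + n)*F(-27) = (-872 + 2163)*(-4 + (-27)²) = 1291*(-4 + 729) = 1291*725 = 935975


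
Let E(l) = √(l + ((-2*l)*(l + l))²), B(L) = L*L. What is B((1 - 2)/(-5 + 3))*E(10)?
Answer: √160010/4 ≈ 100.00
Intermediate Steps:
B(L) = L²
E(l) = √(l + 16*l⁴) (E(l) = √(l + ((-2*l)*(2*l))²) = √(l + (-4*l²)²) = √(l + 16*l⁴))
B((1 - 2)/(-5 + 3))*E(10) = ((1 - 2)/(-5 + 3))²*√(10 + 16*10⁴) = (-1/(-2))²*√(10 + 16*10000) = (-1*(-½))²*√(10 + 160000) = (½)²*√160010 = √160010/4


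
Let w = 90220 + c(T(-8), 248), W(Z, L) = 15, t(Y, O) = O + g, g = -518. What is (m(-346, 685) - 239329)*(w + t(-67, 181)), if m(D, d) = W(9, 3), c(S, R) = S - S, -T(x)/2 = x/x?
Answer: -21510260262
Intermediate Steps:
T(x) = -2 (T(x) = -2*x/x = -2*1 = -2)
c(S, R) = 0
t(Y, O) = -518 + O (t(Y, O) = O - 518 = -518 + O)
m(D, d) = 15
w = 90220 (w = 90220 + 0 = 90220)
(m(-346, 685) - 239329)*(w + t(-67, 181)) = (15 - 239329)*(90220 + (-518 + 181)) = -239314*(90220 - 337) = -239314*89883 = -21510260262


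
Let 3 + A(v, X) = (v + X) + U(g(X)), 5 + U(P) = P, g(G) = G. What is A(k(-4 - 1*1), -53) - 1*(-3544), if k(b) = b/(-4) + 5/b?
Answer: 13721/4 ≈ 3430.3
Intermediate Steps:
U(P) = -5 + P
k(b) = 5/b - b/4 (k(b) = b*(-¼) + 5/b = -b/4 + 5/b = 5/b - b/4)
A(v, X) = -8 + v + 2*X (A(v, X) = -3 + ((v + X) + (-5 + X)) = -3 + ((X + v) + (-5 + X)) = -3 + (-5 + v + 2*X) = -8 + v + 2*X)
A(k(-4 - 1*1), -53) - 1*(-3544) = (-8 + (5/(-4 - 1*1) - (-4 - 1*1)/4) + 2*(-53)) - 1*(-3544) = (-8 + (5/(-4 - 1) - (-4 - 1)/4) - 106) + 3544 = (-8 + (5/(-5) - ¼*(-5)) - 106) + 3544 = (-8 + (5*(-⅕) + 5/4) - 106) + 3544 = (-8 + (-1 + 5/4) - 106) + 3544 = (-8 + ¼ - 106) + 3544 = -455/4 + 3544 = 13721/4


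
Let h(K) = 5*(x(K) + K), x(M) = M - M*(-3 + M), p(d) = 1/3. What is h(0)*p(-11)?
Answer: 0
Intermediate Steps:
p(d) = ⅓
x(M) = M - M*(-3 + M)
h(K) = 5*K + 5*K*(4 - K) (h(K) = 5*(K*(4 - K) + K) = 5*(K + K*(4 - K)) = 5*K + 5*K*(4 - K))
h(0)*p(-11) = (5*0*(5 - 1*0))*(⅓) = (5*0*(5 + 0))*(⅓) = (5*0*5)*(⅓) = 0*(⅓) = 0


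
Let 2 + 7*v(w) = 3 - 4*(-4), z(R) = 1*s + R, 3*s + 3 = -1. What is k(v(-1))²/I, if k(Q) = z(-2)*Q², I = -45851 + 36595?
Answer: -2088025/50003226 ≈ -0.041758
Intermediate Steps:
s = -4/3 (s = -1 + (⅓)*(-1) = -1 - ⅓ = -4/3 ≈ -1.3333)
z(R) = -4/3 + R (z(R) = 1*(-4/3) + R = -4/3 + R)
I = -9256
v(w) = 17/7 (v(w) = -2/7 + (3 - 4*(-4))/7 = -2/7 + (3 + 16)/7 = -2/7 + (⅐)*19 = -2/7 + 19/7 = 17/7)
k(Q) = -10*Q²/3 (k(Q) = (-4/3 - 2)*Q² = -10*Q²/3)
k(v(-1))²/I = (-10*(17/7)²/3)²/(-9256) = (-10/3*289/49)²*(-1/9256) = (-2890/147)²*(-1/9256) = (8352100/21609)*(-1/9256) = -2088025/50003226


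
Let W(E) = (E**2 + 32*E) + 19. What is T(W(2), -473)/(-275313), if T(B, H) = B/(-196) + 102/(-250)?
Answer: 6957/2248389500 ≈ 3.0942e-6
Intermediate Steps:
W(E) = 19 + E**2 + 32*E
T(B, H) = -51/125 - B/196 (T(B, H) = B*(-1/196) + 102*(-1/250) = -B/196 - 51/125 = -51/125 - B/196)
T(W(2), -473)/(-275313) = (-51/125 - (19 + 2**2 + 32*2)/196)/(-275313) = (-51/125 - (19 + 4 + 64)/196)*(-1/275313) = (-51/125 - 1/196*87)*(-1/275313) = (-51/125 - 87/196)*(-1/275313) = -20871/24500*(-1/275313) = 6957/2248389500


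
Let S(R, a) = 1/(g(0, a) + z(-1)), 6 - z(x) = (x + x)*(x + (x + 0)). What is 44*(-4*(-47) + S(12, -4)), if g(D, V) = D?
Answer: 8294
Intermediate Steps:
z(x) = 6 - 4*x² (z(x) = 6 - (x + x)*(x + (x + 0)) = 6 - 2*x*(x + x) = 6 - 2*x*2*x = 6 - 4*x²)
S(R, a) = ½ (S(R, a) = 1/(0 + (6 - 4*(-1)²)) = 1/(0 + (6 - 4*1)) = 1/(0 + (6 - 4)) = 1/(0 + 2) = 1/2 = ½)
44*(-4*(-47) + S(12, -4)) = 44*(-4*(-47) + ½) = 44*(188 + ½) = 44*(377/2) = 8294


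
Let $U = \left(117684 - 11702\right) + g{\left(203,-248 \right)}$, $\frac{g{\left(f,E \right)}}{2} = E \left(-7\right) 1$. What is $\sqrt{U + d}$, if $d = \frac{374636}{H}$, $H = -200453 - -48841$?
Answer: $\frac{\sqrt{157242161007609}}{37903} \approx 330.83$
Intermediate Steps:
$H = -151612$ ($H = -200453 + 48841 = -151612$)
$g{\left(f,E \right)} = - 14 E$ ($g{\left(f,E \right)} = 2 E \left(-7\right) 1 = 2 - 7 E 1 = 2 \left(- 7 E\right) = - 14 E$)
$U = 109454$ ($U = \left(117684 - 11702\right) - -3472 = 105982 + 3472 = 109454$)
$d = - \frac{93659}{37903}$ ($d = \frac{374636}{-151612} = 374636 \left(- \frac{1}{151612}\right) = - \frac{93659}{37903} \approx -2.471$)
$\sqrt{U + d} = \sqrt{109454 - \frac{93659}{37903}} = \sqrt{\frac{4148541303}{37903}} = \frac{\sqrt{157242161007609}}{37903}$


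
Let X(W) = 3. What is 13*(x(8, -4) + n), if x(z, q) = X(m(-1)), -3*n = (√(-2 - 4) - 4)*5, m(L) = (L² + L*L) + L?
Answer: 377/3 - 65*I*√6/3 ≈ 125.67 - 53.072*I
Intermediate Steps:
m(L) = L + 2*L² (m(L) = (L² + L²) + L = 2*L² + L = L + 2*L²)
n = 20/3 - 5*I*√6/3 (n = -(√(-2 - 4) - 4)*5/3 = -(√(-6) - 4)*5/3 = -(I*√6 - 4)*5/3 = -(-4 + I*√6)*5/3 = -(-20 + 5*I*√6)/3 = 20/3 - 5*I*√6/3 ≈ 6.6667 - 4.0825*I)
x(z, q) = 3
13*(x(8, -4) + n) = 13*(3 + (20/3 - 5*I*√6/3)) = 13*(29/3 - 5*I*√6/3) = 377/3 - 65*I*√6/3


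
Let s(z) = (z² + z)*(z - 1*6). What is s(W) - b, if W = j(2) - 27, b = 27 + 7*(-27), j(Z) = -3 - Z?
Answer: -37534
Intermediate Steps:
b = -162 (b = 27 - 189 = -162)
W = -32 (W = (-3 - 1*2) - 27 = (-3 - 2) - 27 = -5 - 27 = -32)
s(z) = (-6 + z)*(z + z²) (s(z) = (z + z²)*(z - 6) = (z + z²)*(-6 + z) = (-6 + z)*(z + z²))
s(W) - b = -32*(-6 + (-32)² - 5*(-32)) - 1*(-162) = -32*(-6 + 1024 + 160) + 162 = -32*1178 + 162 = -37696 + 162 = -37534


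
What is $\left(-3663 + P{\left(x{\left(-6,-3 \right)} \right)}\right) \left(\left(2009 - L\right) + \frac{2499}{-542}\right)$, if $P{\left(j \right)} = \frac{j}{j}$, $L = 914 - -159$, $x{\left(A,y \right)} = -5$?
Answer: $- \frac{924312603}{271} \approx -3.4107 \cdot 10^{6}$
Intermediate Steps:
$L = 1073$ ($L = 914 + 159 = 1073$)
$P{\left(j \right)} = 1$
$\left(-3663 + P{\left(x{\left(-6,-3 \right)} \right)}\right) \left(\left(2009 - L\right) + \frac{2499}{-542}\right) = \left(-3663 + 1\right) \left(\left(2009 - 1073\right) + \frac{2499}{-542}\right) = - 3662 \left(\left(2009 - 1073\right) + 2499 \left(- \frac{1}{542}\right)\right) = - 3662 \left(936 - \frac{2499}{542}\right) = \left(-3662\right) \frac{504813}{542} = - \frac{924312603}{271}$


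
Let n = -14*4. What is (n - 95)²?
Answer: 22801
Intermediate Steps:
n = -56
(n - 95)² = (-56 - 95)² = (-151)² = 22801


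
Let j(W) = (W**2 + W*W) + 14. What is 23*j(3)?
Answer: 736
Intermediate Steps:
j(W) = 14 + 2*W**2 (j(W) = (W**2 + W**2) + 14 = 2*W**2 + 14 = 14 + 2*W**2)
23*j(3) = 23*(14 + 2*3**2) = 23*(14 + 2*9) = 23*(14 + 18) = 23*32 = 736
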